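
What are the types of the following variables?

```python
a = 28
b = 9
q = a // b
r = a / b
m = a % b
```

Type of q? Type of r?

int // int returns int; int / int returns float

int, float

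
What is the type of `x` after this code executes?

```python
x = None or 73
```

'or' with None returns the other value (73, int)

int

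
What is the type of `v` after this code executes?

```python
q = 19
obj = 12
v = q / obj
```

int / int always returns float in Python 3 (19 / 12 = 1.58333)

float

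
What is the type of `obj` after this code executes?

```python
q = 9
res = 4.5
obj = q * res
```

int * float returns float (9 * 4.5 = 40.5)

float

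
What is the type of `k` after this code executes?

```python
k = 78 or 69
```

'or' returns the first truthy value (78, which is int)

int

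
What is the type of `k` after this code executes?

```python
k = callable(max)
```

callable() returns bool

bool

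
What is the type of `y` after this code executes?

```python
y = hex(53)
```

hex() returns str representation

str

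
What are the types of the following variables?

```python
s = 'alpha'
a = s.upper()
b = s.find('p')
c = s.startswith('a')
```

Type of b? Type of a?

str.find() returns int; str.upper() returns str

int, str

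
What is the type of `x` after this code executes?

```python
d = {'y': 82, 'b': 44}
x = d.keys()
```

.keys() returns a dict_keys view object

dict_keys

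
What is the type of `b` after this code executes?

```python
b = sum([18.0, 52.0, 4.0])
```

sum() of floats returns float

float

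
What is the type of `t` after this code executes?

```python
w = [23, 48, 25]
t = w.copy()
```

list.copy() returns list

list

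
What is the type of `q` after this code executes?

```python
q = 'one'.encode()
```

str.encode() returns bytes

bytes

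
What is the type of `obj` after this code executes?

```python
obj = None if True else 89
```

Ternary: condition is True, if branch (None) taken → NoneType

NoneType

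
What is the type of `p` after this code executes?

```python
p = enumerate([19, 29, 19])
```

enumerate() returns an enumerate iterator object

enumerate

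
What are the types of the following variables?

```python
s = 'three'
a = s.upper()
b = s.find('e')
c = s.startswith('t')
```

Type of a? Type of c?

str.upper() returns str; str.startswith() returns bool

str, bool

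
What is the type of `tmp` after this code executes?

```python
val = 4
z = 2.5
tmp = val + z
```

int + float returns float (4 + 2.5 = 6.5)

float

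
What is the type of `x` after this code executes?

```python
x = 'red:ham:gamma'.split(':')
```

str.split() returns list

list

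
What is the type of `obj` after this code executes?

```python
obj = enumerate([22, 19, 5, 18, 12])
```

enumerate() returns an enumerate iterator object

enumerate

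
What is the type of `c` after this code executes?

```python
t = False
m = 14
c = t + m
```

bool + int returns int (False is 0, so 0 + 14 = 14)

int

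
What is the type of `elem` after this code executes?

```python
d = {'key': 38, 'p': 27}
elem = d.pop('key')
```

dict.pop() returns the value (int)

int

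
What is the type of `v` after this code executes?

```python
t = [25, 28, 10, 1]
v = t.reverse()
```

list.reverse() returns None

NoneType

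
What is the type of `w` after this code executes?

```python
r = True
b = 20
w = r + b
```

bool + int returns int (True is 1, so 1 + 20 = 21)

int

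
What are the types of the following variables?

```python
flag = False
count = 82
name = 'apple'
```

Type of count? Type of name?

count is int; name is str

int, str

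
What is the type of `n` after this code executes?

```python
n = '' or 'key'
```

'or' returns first truthy value ('key', which is str)

str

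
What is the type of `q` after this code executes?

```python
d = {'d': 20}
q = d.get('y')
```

dict.get() returns None when key 'y' is not found and no default given

NoneType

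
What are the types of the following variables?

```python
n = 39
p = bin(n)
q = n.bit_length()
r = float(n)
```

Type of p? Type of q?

bin() returns str; int.bit_length() returns int

str, int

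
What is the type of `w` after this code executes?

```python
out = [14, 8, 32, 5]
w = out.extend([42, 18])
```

list.extend() returns None

NoneType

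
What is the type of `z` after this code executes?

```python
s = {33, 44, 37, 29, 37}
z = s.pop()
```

Popping from a set of ints returns int

int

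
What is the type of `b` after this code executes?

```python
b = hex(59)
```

hex() returns str representation

str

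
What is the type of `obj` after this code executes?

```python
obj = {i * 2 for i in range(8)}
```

A set comprehension {expr for x in iterable} produces a set

set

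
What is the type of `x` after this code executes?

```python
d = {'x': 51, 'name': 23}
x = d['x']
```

Accessing dict[str, int] with key 'x' returns int value 51

int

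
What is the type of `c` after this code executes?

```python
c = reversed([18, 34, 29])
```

reversed() on a list returns a list_reverseiterator

list_reverseiterator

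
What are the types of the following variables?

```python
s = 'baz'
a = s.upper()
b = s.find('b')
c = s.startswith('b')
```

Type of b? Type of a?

str.find() returns int; str.upper() returns str

int, str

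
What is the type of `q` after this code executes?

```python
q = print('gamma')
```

print() returns None

NoneType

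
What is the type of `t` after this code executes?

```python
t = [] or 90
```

'or' returns first truthy value (90, which is int)

int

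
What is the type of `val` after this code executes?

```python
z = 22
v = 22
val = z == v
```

Equality comparison returns bool

bool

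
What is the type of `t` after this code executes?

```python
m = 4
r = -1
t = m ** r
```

int ** negative int returns float

float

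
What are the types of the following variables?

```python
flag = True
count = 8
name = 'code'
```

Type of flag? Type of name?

flag is bool; name is str

bool, str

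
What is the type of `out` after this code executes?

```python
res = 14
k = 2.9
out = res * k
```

int * float returns float (14 * 2.9 = 40.6)

float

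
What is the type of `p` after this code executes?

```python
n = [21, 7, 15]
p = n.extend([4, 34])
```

list.extend() returns None

NoneType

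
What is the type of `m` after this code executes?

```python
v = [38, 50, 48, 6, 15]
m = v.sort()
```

list.sort() returns None (sorts in place)

NoneType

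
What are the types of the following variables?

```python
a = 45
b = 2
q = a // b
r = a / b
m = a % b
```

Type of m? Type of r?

int % int returns int; int / int returns float

int, float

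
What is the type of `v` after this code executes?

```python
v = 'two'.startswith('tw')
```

str.startswith() returns bool

bool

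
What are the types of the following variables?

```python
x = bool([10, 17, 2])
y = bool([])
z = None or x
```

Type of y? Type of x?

bool() returns bool; bool() returns bool

bool, bool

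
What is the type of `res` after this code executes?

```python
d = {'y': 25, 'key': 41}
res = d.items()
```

dict.items() returns a dict_items view

dict_items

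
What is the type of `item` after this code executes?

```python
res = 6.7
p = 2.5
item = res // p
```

float // float returns float (floor division preserves float type)

float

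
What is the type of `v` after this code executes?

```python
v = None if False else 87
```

Ternary: condition is False, else branch (87) taken → int

int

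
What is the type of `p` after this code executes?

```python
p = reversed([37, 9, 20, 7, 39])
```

reversed() on a list returns a list_reverseiterator

list_reverseiterator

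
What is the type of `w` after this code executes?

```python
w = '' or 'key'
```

'or' returns first truthy value ('key', which is str)

str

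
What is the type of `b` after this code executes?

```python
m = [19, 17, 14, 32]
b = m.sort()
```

list.sort() returns None (sorts in place)

NoneType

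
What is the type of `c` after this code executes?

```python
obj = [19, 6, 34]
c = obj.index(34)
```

list.index() returns int

int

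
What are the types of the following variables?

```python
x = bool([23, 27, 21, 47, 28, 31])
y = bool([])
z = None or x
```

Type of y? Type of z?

bool() returns bool; None or <bool> returns the bool

bool, bool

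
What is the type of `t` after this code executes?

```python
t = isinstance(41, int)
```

isinstance() returns bool

bool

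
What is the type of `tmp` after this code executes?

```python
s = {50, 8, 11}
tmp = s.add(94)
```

set.add() returns None (mutates in place)

NoneType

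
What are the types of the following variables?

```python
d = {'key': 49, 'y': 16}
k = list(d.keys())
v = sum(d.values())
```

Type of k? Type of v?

list(...) returns list; sum of int values returns int

list, int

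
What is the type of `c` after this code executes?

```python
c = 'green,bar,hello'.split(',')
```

str.split() returns list

list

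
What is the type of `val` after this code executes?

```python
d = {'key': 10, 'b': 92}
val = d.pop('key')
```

dict.pop() returns the value (int)

int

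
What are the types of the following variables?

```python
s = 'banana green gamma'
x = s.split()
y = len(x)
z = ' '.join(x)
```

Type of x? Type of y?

str.split() returns list; len() returns int

list, int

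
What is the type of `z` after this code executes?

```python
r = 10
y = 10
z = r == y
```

Equality comparison returns bool

bool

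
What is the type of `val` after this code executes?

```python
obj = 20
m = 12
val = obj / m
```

int / int always returns float in Python 3 (20 / 12 = 1.66667)

float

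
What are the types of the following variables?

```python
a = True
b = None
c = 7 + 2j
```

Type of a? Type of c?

a is bool; c is complex

bool, complex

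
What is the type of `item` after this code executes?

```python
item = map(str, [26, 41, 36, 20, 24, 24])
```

map() returns a map iterator object

map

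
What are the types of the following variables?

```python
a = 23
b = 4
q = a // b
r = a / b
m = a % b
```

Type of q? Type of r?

int // int returns int; int / int returns float

int, float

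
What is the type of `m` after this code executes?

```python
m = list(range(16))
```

list(range(...)) returns list

list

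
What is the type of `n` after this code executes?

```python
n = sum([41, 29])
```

sum() of ints returns int

int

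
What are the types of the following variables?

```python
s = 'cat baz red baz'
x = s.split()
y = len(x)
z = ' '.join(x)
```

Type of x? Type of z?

str.split() returns list; str.join() returns str

list, str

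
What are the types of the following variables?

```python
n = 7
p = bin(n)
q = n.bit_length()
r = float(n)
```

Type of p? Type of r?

bin() returns str; float() returns float

str, float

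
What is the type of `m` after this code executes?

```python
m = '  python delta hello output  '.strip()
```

str.strip() returns str

str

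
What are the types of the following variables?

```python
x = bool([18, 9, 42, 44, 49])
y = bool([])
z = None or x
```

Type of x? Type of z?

bool() returns bool; None or <bool> returns the bool

bool, bool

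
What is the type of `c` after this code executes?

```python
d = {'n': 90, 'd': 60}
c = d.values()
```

.values() returns a dict_values view object

dict_values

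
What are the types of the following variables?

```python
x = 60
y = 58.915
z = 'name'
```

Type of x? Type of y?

x is int; y is float

int, float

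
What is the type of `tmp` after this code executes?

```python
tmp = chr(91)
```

chr() returns str (single character)

str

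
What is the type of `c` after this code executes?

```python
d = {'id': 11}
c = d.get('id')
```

dict.get() returns the value (int) when key is found

int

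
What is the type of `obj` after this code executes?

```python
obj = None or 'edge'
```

'or' with None returns the other value ('edge', str)

str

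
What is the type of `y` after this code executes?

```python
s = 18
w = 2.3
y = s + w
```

int + float returns float (18 + 2.3 = 20.3)

float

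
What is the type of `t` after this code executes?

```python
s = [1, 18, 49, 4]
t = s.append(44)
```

list.append() returns None (mutates in place)

NoneType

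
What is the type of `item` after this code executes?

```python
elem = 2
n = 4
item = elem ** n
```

int ** positive int returns int (2 ** 4 = 16)

int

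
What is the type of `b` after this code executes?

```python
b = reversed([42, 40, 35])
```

reversed() on a list returns a list_reverseiterator

list_reverseiterator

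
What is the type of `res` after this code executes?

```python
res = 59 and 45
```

'and' returns the last value when all truthy (45, which is int)

int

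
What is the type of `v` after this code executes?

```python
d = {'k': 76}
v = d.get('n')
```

dict.get() returns None when key 'n' is not found and no default given

NoneType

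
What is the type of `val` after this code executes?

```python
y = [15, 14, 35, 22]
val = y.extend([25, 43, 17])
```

list.extend() returns None

NoneType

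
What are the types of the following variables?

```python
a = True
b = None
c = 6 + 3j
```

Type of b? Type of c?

b is NoneType; c is complex

NoneType, complex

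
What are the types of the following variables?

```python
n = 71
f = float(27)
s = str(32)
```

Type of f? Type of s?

f is float; s is str

float, str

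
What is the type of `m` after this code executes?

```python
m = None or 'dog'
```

'or' with None returns the other value ('dog', str)

str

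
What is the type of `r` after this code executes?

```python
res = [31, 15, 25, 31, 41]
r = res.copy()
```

list.copy() returns list

list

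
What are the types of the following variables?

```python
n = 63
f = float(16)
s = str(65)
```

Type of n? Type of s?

n is int; s is str

int, str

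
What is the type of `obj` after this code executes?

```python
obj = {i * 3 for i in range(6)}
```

A set comprehension {expr for x in iterable} produces a set

set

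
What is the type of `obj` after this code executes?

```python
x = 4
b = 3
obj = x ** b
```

int ** positive int returns int (4 ** 3 = 64)

int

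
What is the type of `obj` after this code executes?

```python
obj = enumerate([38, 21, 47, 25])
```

enumerate() returns an enumerate iterator object

enumerate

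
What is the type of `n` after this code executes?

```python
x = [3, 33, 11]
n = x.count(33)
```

list.count() returns int

int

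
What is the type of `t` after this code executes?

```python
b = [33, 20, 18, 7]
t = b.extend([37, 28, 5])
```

list.extend() returns None

NoneType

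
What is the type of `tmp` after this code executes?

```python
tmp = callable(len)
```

callable() returns bool

bool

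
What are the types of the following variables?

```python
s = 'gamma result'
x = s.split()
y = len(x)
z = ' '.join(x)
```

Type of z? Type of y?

str.join() returns str; len() returns int

str, int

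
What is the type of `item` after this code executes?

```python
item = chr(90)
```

chr() returns str (single character)

str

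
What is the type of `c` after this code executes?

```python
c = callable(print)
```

callable() returns bool

bool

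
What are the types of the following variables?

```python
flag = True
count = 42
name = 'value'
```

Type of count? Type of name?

count is int; name is str

int, str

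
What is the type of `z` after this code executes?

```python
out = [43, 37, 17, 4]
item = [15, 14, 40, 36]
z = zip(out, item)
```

zip() returns a zip iterator object

zip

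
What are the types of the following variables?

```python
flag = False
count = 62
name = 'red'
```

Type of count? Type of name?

count is int; name is str

int, str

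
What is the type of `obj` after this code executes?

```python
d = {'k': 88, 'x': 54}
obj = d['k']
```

Accessing dict[str, int] with key 'k' returns int value 88

int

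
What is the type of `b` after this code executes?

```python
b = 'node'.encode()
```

str.encode() returns bytes

bytes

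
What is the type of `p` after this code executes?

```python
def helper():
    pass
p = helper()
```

A function with no return statement returns None

NoneType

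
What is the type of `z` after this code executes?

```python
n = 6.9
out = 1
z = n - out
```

float - int returns float (6.9 - 1 = 5.9)

float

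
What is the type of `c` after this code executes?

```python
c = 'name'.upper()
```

str.upper() returns str

str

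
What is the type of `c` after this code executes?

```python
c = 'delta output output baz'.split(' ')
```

str.split() returns list

list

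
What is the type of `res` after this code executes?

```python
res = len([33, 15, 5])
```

len() always returns int

int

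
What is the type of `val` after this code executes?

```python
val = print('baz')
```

print() returns None

NoneType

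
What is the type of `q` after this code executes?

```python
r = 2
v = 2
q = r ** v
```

int ** positive int returns int (2 ** 2 = 4)

int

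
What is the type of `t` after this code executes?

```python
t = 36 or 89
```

'or' returns the first truthy value (36, which is int)

int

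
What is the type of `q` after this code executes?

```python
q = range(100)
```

range() returns a range object

range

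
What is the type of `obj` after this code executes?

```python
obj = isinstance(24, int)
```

isinstance() returns bool

bool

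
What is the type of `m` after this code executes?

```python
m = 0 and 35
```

'and' returns the first falsy value (0, which is int)

int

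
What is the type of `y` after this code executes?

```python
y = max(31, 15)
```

max() of ints returns int

int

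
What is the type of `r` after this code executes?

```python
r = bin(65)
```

bin() returns str representation

str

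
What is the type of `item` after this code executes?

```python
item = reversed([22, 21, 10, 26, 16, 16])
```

reversed() on a list returns a list_reverseiterator

list_reverseiterator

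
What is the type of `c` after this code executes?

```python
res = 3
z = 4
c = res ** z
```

int ** positive int returns int (3 ** 4 = 81)

int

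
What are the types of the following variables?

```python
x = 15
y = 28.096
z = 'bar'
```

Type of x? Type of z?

x is int; z is str

int, str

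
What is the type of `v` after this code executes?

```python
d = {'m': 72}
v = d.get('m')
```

dict.get() returns the value (int) when key is found

int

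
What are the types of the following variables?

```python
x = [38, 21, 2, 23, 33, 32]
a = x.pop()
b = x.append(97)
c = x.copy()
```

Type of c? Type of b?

list.copy() returns list; list.append() returns None

list, NoneType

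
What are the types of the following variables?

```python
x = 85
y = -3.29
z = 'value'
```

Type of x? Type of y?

x is int; y is float

int, float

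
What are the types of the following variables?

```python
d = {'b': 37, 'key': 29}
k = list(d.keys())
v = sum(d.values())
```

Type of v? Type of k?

sum of int values returns int; list(...) returns list

int, list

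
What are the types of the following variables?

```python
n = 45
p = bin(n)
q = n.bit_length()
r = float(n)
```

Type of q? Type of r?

int.bit_length() returns int; float() returns float

int, float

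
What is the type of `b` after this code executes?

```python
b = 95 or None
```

'or' returns first truthy value (95, int)

int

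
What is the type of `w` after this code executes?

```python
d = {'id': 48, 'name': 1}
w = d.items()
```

dict.items() returns a dict_items view

dict_items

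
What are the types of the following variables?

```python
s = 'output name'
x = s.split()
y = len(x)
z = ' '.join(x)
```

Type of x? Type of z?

str.split() returns list; str.join() returns str

list, str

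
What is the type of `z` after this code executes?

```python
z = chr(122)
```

chr() returns str (single character)

str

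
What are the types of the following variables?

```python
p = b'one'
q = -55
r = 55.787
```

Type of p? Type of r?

p is bytes; r is float

bytes, float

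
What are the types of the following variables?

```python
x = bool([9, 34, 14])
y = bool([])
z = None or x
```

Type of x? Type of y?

bool() returns bool; bool() returns bool

bool, bool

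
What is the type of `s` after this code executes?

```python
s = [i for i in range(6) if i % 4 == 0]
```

A list comprehension [...] produces a list

list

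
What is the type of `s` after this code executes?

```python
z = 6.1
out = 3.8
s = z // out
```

float // float returns float (floor division preserves float type)

float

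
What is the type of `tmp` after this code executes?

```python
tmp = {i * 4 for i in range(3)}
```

A set comprehension {expr for x in iterable} produces a set

set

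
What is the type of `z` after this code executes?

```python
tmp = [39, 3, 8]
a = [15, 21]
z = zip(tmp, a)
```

zip() returns a zip iterator object

zip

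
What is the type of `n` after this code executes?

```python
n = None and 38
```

'and' returns first falsy value (None)

NoneType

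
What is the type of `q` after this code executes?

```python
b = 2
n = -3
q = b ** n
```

int ** negative int returns float

float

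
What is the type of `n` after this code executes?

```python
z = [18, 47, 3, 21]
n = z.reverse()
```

list.reverse() returns None

NoneType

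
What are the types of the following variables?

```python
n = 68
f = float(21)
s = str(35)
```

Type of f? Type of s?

f is float; s is str

float, str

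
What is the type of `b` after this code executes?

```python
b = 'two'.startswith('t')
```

str.startswith() returns bool

bool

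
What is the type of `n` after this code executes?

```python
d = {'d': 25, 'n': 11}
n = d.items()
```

dict.items() returns a dict_items view

dict_items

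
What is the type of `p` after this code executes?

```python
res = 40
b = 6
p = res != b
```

Comparison operators return bool

bool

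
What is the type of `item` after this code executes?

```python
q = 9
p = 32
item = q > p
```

Comparison operators return bool

bool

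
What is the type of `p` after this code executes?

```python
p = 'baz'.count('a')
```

str.count() returns int

int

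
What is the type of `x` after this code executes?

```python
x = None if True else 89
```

Ternary: condition is True, if branch (None) taken → NoneType

NoneType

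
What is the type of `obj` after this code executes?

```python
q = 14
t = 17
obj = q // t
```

int // int returns int (14 // 17 = 0)

int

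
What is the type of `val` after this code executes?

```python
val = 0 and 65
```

'and' returns the first falsy value (0, which is int)

int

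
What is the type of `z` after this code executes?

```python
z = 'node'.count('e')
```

str.count() returns int

int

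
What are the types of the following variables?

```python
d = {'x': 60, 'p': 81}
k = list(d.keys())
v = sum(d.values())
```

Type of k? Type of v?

list(...) returns list; sum of int values returns int

list, int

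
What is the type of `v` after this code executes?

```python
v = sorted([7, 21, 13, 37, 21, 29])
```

sorted() always returns list

list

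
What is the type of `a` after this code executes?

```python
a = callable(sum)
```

callable() returns bool

bool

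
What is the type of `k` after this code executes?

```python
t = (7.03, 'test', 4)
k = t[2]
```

Index 2 of tuple is 4 which is int

int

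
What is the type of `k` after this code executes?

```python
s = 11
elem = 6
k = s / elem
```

int / int always returns float in Python 3 (11 / 6 = 1.83333)

float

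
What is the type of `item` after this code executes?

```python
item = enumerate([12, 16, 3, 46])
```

enumerate() returns an enumerate iterator object

enumerate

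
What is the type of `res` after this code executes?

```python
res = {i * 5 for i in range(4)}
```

A set comprehension {expr for x in iterable} produces a set

set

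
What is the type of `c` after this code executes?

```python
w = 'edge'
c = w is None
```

'is' comparison returns bool

bool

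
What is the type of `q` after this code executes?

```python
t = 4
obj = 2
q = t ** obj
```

int ** positive int returns int (4 ** 2 = 16)

int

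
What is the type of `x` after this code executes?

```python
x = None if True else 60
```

Ternary: condition is True, if branch (None) taken → NoneType

NoneType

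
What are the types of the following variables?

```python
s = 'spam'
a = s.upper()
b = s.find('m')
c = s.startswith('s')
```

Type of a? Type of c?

str.upper() returns str; str.startswith() returns bool

str, bool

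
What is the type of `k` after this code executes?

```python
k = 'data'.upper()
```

str.upper() returns str

str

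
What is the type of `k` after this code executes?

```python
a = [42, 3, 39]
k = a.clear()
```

list.clear() returns None

NoneType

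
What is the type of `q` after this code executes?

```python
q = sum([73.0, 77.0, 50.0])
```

sum() of floats returns float

float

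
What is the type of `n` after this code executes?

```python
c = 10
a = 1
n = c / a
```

int / int always returns float in Python 3 (10 / 1 = 10)

float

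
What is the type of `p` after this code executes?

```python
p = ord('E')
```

ord() returns int (Unicode code point)

int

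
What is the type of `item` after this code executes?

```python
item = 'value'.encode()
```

str.encode() returns bytes

bytes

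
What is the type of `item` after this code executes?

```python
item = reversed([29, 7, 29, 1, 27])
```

reversed() on a list returns a list_reverseiterator

list_reverseiterator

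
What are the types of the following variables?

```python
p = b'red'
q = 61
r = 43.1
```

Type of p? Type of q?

p is bytes; q is int

bytes, int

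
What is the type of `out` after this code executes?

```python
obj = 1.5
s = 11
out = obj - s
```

float - int returns float (1.5 - 11 = -9.5)

float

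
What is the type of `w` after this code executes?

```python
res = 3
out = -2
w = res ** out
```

int ** negative int returns float

float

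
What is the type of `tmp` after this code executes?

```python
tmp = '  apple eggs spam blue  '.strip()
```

str.strip() returns str

str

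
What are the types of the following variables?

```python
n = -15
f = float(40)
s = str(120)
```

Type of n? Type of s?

n is int; s is str

int, str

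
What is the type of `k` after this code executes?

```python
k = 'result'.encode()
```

str.encode() returns bytes

bytes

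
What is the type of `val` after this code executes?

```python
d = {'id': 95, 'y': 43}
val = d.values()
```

.values() returns a dict_values view object

dict_values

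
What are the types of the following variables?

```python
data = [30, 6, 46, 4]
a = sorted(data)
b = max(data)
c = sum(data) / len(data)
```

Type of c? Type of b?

int / int returns float; max of ints returns int

float, int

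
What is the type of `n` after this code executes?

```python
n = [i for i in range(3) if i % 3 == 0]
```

A list comprehension [...] produces a list

list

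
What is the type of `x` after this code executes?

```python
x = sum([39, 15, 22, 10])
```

sum() of ints returns int

int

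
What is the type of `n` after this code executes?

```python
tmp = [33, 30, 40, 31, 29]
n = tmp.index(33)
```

list.index() returns int

int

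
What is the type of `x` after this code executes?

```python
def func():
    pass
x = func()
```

A function with no return statement returns None

NoneType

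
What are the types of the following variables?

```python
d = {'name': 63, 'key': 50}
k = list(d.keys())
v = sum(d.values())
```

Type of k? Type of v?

list(...) returns list; sum of int values returns int

list, int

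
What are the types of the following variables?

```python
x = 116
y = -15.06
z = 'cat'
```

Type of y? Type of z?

y is float; z is str

float, str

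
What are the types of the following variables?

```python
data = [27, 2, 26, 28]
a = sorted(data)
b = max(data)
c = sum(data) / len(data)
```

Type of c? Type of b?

int / int returns float; max of ints returns int

float, int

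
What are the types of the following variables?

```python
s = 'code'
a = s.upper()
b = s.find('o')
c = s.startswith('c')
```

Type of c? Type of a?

str.startswith() returns bool; str.upper() returns str

bool, str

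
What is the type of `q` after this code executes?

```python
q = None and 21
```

'and' returns first falsy value (None)

NoneType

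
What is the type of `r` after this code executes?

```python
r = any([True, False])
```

any() returns bool

bool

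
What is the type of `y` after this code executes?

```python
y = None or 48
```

'or' with None returns the other value (48, int)

int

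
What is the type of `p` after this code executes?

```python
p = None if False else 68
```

Ternary: condition is False, else branch (68) taken → int

int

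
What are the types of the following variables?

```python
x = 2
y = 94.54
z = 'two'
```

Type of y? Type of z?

y is float; z is str

float, str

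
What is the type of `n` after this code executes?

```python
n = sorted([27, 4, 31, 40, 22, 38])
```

sorted() always returns list

list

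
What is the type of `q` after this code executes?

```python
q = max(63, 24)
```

max() of ints returns int

int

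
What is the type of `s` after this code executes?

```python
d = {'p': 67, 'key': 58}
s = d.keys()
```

.keys() returns a dict_keys view object

dict_keys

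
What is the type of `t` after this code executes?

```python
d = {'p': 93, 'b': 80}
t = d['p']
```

Accessing dict[str, int] with key 'p' returns int value 93

int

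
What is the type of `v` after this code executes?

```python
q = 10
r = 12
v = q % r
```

int % int returns int (10 % 12 = 10)

int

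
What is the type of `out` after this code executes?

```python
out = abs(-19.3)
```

abs() of float returns float

float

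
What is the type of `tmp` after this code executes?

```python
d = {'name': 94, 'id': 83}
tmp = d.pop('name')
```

dict.pop() returns the value (int)

int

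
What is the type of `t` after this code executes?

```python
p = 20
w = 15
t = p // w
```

int // int returns int (20 // 15 = 1)

int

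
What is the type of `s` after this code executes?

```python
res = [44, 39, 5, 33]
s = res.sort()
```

list.sort() returns None (sorts in place)

NoneType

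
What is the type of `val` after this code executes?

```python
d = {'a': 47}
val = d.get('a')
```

dict.get() returns the value (int) when key is found

int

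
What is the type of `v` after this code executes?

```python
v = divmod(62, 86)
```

divmod() returns a tuple (quotient, remainder)

tuple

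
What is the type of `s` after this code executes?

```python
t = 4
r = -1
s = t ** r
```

int ** negative int returns float

float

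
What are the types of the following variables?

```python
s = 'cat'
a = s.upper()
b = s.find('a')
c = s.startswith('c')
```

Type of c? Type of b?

str.startswith() returns bool; str.find() returns int

bool, int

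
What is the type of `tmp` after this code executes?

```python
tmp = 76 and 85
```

'and' returns the last value when all truthy (85, which is int)

int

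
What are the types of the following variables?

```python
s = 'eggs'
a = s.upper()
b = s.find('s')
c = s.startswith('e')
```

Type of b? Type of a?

str.find() returns int; str.upper() returns str

int, str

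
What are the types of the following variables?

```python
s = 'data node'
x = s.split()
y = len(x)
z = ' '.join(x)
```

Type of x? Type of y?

str.split() returns list; len() returns int

list, int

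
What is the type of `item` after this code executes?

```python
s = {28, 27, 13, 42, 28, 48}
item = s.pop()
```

Popping from a set of ints returns int

int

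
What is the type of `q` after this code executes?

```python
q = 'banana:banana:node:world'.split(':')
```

str.split() returns list

list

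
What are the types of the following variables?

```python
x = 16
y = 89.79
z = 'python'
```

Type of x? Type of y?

x is int; y is float

int, float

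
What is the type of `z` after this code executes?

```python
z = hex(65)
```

hex() returns str representation

str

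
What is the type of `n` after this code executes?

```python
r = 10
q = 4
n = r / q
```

int / int always returns float in Python 3 (10 / 4 = 2.5)

float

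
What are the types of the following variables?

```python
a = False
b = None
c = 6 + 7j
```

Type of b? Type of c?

b is NoneType; c is complex

NoneType, complex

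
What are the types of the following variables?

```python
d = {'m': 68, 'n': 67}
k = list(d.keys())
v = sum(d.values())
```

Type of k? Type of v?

list(...) returns list; sum of int values returns int

list, int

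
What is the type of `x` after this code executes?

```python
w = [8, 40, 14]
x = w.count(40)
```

list.count() returns int

int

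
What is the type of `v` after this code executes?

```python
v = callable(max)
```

callable() returns bool

bool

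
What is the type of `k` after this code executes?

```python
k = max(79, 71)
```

max() of ints returns int

int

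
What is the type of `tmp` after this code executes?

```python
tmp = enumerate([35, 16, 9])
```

enumerate() returns an enumerate iterator object

enumerate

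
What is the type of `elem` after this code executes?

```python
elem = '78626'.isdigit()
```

str.isdigit() returns bool

bool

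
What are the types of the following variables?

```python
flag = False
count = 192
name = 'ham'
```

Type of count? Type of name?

count is int; name is str

int, str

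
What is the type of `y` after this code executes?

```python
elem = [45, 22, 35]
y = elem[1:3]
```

Slicing a list always returns a list

list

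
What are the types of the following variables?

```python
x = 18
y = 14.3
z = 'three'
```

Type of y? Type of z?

y is float; z is str

float, str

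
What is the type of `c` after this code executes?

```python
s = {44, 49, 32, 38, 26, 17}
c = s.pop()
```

Popping from a set of ints returns int

int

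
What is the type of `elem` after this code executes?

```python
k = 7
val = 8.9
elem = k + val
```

int + float returns float (7 + 8.9 = 15.9)

float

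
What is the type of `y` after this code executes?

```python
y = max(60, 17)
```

max() of ints returns int

int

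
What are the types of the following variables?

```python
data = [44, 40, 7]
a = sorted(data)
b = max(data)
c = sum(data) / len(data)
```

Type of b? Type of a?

max of ints returns int; sorted() returns list

int, list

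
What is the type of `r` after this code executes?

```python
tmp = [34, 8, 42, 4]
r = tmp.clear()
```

list.clear() returns None

NoneType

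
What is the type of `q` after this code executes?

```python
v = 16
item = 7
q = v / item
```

int / int always returns float in Python 3 (16 / 7 = 2.28571)

float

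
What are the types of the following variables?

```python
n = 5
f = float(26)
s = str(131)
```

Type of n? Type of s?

n is int; s is str

int, str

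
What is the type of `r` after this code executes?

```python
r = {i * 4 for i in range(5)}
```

A set comprehension {expr for x in iterable} produces a set

set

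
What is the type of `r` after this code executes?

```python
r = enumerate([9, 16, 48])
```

enumerate() returns an enumerate iterator object

enumerate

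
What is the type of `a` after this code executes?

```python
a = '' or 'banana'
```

'or' returns first truthy value ('banana', which is str)

str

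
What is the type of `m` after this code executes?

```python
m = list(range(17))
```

list(range(...)) returns list

list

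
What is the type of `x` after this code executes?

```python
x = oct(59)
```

oct() returns str representation

str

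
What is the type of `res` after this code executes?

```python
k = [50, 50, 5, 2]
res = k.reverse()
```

list.reverse() returns None

NoneType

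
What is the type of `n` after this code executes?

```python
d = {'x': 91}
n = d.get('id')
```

dict.get() returns None when key 'id' is not found and no default given

NoneType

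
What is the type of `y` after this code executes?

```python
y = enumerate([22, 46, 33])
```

enumerate() returns an enumerate iterator object

enumerate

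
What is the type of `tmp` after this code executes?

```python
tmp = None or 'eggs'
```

'or' with None returns the other value ('eggs', str)

str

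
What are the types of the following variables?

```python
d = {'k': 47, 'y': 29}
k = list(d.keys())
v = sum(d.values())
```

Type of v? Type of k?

sum of int values returns int; list(...) returns list

int, list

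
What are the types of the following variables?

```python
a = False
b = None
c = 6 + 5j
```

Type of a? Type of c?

a is bool; c is complex

bool, complex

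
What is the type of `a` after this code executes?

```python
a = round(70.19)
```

round() with no ndigits arg returns int

int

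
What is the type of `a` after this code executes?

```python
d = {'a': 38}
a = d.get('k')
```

dict.get() returns None when key 'k' is not found and no default given

NoneType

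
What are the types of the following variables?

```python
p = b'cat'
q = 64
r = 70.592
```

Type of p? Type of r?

p is bytes; r is float

bytes, float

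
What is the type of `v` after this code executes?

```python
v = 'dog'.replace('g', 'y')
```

str.replace() returns str

str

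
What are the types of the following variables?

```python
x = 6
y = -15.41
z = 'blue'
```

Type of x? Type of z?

x is int; z is str

int, str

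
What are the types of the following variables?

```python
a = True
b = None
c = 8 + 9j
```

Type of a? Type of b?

a is bool; b is NoneType

bool, NoneType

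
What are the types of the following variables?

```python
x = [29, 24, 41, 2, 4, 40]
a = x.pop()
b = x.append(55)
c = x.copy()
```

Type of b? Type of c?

list.append() returns None; list.copy() returns list

NoneType, list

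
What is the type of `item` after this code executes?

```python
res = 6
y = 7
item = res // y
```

int // int returns int (6 // 7 = 0)

int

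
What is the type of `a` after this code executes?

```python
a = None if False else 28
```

Ternary: condition is False, else branch (28) taken → int

int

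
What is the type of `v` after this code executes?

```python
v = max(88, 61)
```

max() of ints returns int

int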